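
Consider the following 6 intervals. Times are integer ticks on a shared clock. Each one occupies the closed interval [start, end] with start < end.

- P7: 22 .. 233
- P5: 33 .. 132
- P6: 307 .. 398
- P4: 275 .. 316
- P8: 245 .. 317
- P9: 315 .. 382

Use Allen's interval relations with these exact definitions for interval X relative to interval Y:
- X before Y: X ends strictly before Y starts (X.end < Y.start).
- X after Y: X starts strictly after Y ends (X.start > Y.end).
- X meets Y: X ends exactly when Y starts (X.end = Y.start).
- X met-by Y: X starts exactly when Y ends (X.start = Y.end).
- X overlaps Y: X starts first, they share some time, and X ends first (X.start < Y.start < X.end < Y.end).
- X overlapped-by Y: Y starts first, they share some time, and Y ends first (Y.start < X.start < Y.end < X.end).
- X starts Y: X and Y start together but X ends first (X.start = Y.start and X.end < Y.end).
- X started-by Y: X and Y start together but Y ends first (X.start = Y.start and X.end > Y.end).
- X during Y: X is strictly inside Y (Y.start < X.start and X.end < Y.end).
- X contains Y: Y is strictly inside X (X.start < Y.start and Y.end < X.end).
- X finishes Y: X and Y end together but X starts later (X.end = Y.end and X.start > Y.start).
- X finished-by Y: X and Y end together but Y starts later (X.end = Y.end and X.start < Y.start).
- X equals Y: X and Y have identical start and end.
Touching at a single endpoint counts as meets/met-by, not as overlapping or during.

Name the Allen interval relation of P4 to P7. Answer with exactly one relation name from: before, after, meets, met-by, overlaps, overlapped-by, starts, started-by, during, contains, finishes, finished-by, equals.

P4 = [275, 316]; P7 = [22, 233].
Compare endpoints: P4.start > P7.start, P4.start > P7.end, P4.end > P7.start, P4.end > P7.end.
That pattern is 'after'.

after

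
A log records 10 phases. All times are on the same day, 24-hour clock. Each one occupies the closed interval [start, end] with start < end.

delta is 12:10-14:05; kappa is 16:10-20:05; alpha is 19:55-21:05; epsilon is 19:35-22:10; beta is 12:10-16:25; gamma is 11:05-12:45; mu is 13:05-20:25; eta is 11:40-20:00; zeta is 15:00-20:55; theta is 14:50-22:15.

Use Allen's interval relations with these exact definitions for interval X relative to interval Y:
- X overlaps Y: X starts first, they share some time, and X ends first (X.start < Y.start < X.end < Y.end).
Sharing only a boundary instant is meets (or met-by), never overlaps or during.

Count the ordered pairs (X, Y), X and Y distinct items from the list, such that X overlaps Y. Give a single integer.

Checking all 90 ordered pairs for relation 'overlaps'; matching pairs in alphabetical order:
(beta, kappa): beta overlaps kappa ✓
(beta, mu): beta overlaps mu ✓
(beta, theta): beta overlaps theta ✓
(beta, zeta): beta overlaps zeta ✓
(delta, mu): delta overlaps mu ✓
(eta, alpha): eta overlaps alpha ✓
(eta, epsilon): eta overlaps epsilon ✓
(eta, kappa): eta overlaps kappa ✓
(eta, mu): eta overlaps mu ✓
(eta, theta): eta overlaps theta ✓
(eta, zeta): eta overlaps zeta ✓
(gamma, beta): gamma overlaps beta ✓
(gamma, delta): gamma overlaps delta ✓
(gamma, eta): gamma overlaps eta ✓
(kappa, alpha): kappa overlaps alpha ✓
(kappa, epsilon): kappa overlaps epsilon ✓
(mu, alpha): mu overlaps alpha ✓
(mu, epsilon): mu overlaps epsilon ✓
(mu, theta): mu overlaps theta ✓
(mu, zeta): mu overlaps zeta ✓
(zeta, alpha): zeta overlaps alpha ✓
(zeta, epsilon): zeta overlaps epsilon ✓
Count: 22.

22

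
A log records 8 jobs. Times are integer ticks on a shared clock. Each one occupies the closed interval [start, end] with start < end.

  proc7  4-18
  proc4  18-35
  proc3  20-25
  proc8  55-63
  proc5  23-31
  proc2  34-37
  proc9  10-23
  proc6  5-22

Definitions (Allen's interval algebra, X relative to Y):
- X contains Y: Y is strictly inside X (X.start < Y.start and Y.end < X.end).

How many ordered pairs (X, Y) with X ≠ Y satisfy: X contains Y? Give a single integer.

Checking all 56 ordered pairs for relation 'contains'; matching pairs in alphabetical order:
(proc4, proc3): proc4 contains proc3 ✓
(proc4, proc5): proc4 contains proc5 ✓
Count: 2.

2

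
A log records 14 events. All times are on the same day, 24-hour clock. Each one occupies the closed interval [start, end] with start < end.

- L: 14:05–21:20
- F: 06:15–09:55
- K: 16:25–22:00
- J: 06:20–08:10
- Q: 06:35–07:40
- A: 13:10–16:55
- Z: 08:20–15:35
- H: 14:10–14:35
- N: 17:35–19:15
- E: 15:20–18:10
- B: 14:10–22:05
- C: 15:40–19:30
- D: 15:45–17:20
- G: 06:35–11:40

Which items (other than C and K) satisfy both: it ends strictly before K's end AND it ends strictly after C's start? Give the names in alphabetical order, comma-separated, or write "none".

A, D, E, L, N

Conditions: its end is strictly before K's end (X.end < 22:00) AND its end is strictly after C's start (X.end > 15:40).
A: end 16:55 < 22:00? ✓; end 16:55 > 15:40? ✓ → yes.
B: end 22:05 < 22:00? ✗; end 22:05 > 15:40? ✓ → no.
D: end 17:20 < 22:00? ✓; end 17:20 > 15:40? ✓ → yes.
E: end 18:10 < 22:00? ✓; end 18:10 > 15:40? ✓ → yes.
F: end 09:55 < 22:00? ✓; end 09:55 > 15:40? ✗ → no.
G: end 11:40 < 22:00? ✓; end 11:40 > 15:40? ✗ → no.
H: end 14:35 < 22:00? ✓; end 14:35 > 15:40? ✗ → no.
J: end 08:10 < 22:00? ✓; end 08:10 > 15:40? ✗ → no.
L: end 21:20 < 22:00? ✓; end 21:20 > 15:40? ✓ → yes.
N: end 19:15 < 22:00? ✓; end 19:15 > 15:40? ✓ → yes.
Q: end 07:40 < 22:00? ✓; end 07:40 > 15:40? ✗ → no.
Z: end 15:35 < 22:00? ✓; end 15:35 > 15:40? ✗ → no.
Result: A, D, E, L, N.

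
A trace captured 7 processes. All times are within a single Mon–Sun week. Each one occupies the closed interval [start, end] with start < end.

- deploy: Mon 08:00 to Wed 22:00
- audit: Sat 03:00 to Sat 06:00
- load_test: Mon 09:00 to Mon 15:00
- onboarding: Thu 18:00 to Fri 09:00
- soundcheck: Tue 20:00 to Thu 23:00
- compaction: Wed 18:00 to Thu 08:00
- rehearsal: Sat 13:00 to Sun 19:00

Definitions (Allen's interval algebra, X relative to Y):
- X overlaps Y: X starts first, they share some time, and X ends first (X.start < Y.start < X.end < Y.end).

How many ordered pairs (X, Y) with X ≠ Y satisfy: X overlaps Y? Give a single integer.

Checking all 42 ordered pairs for relation 'overlaps'; matching pairs in alphabetical order:
(deploy, compaction): deploy overlaps compaction ✓
(deploy, soundcheck): deploy overlaps soundcheck ✓
(soundcheck, onboarding): soundcheck overlaps onboarding ✓
Count: 3.

3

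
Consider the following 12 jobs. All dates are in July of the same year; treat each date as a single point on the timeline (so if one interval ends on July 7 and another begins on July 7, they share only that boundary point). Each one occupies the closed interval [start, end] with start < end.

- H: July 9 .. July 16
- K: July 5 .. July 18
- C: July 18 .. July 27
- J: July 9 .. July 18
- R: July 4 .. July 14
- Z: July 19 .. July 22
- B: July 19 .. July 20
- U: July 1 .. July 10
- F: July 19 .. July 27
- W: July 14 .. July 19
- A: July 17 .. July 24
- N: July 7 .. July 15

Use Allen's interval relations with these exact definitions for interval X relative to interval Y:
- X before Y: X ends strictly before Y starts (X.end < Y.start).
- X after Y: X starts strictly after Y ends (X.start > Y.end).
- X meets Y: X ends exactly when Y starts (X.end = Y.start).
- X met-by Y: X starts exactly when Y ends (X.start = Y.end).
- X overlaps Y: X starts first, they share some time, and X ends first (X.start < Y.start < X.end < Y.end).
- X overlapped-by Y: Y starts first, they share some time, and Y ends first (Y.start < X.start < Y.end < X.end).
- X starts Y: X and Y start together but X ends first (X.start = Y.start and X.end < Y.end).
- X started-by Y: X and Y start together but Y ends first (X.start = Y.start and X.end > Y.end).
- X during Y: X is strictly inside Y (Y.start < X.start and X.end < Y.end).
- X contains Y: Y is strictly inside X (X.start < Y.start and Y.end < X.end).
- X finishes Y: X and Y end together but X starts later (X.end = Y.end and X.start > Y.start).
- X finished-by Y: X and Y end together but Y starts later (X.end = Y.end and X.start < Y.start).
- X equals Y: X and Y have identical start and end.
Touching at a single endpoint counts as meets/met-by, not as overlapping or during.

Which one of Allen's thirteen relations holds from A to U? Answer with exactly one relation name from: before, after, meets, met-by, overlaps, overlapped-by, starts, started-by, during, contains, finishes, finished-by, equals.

after

A = [July 17, July 24]; U = [July 1, July 10].
Compare endpoints: A.start > U.start, A.start > U.end, A.end > U.start, A.end > U.end.
That pattern is 'after'.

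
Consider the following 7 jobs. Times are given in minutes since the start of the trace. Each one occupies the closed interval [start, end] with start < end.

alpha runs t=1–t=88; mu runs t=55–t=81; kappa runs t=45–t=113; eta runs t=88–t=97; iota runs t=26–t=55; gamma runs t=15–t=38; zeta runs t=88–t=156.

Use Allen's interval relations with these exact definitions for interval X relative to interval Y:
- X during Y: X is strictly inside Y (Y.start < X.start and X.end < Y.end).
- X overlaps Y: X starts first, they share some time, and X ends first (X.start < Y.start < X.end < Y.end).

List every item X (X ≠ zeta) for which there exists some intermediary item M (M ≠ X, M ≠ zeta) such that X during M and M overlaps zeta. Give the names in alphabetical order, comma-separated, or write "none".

eta, mu

Target zeta = [t=88, t=156].
Intermediaries M with M overlaps zeta: kappa.
Via kappa — items with X during kappa: eta, mu.
Union: eta, mu.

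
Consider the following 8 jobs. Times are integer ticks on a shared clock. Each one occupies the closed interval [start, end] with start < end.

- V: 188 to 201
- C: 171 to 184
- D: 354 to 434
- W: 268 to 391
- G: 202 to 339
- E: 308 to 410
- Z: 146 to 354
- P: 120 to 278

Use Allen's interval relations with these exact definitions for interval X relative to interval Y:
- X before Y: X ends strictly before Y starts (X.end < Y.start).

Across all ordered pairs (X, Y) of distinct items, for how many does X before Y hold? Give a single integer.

Checking all 56 ordered pairs for relation 'before'; matching pairs in alphabetical order:
(C, D): C before D ✓
(C, E): C before E ✓
(C, G): C before G ✓
(C, V): C before V ✓
(C, W): C before W ✓
(G, D): G before D ✓
(P, D): P before D ✓
(P, E): P before E ✓
(V, D): V before D ✓
(V, E): V before E ✓
(V, G): V before G ✓
(V, W): V before W ✓
Count: 12.

12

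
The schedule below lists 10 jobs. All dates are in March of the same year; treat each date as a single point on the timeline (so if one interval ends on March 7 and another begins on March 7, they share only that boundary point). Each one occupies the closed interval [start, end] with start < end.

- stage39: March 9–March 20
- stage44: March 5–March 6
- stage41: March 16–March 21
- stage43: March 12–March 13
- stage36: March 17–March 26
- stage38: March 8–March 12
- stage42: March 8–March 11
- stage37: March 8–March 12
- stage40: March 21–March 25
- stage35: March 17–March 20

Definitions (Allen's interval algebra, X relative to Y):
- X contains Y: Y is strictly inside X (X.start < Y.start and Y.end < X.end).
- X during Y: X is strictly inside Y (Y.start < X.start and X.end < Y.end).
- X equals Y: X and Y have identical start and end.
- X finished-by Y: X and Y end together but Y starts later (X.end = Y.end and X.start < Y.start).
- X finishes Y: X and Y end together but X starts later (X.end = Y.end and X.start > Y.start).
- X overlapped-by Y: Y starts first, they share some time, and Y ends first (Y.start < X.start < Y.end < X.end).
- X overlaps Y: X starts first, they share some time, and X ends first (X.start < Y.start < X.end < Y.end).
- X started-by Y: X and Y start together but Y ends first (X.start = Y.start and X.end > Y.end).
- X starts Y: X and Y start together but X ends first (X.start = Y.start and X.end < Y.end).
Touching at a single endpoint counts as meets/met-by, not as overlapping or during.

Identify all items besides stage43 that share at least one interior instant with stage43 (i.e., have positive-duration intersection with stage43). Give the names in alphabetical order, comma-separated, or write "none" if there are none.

Target stage43 = [March 12, March 13].
stage35 [March 17, March 20] → after → no.
stage36 [March 17, March 26] → after → no.
stage37 [March 8, March 12] → meets → no.
stage38 [March 8, March 12] → meets → no.
stage39 [March 9, March 20] → contains → yes.
stage40 [March 21, March 25] → after → no.
stage41 [March 16, March 21] → after → no.
stage42 [March 8, March 11] → before → no.
stage44 [March 5, March 6] → before → no.
Result: stage39.

stage39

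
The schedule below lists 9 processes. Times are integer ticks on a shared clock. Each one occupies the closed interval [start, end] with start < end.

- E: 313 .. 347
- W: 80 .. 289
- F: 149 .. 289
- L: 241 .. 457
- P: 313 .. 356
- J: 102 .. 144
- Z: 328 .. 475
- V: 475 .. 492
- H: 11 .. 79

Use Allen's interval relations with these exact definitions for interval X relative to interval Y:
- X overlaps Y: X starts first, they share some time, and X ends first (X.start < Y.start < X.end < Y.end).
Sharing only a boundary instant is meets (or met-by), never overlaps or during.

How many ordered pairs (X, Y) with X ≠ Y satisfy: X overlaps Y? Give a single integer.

5

Checking all 72 ordered pairs for relation 'overlaps'; matching pairs in alphabetical order:
(E, Z): E overlaps Z ✓
(F, L): F overlaps L ✓
(L, Z): L overlaps Z ✓
(P, Z): P overlaps Z ✓
(W, L): W overlaps L ✓
Count: 5.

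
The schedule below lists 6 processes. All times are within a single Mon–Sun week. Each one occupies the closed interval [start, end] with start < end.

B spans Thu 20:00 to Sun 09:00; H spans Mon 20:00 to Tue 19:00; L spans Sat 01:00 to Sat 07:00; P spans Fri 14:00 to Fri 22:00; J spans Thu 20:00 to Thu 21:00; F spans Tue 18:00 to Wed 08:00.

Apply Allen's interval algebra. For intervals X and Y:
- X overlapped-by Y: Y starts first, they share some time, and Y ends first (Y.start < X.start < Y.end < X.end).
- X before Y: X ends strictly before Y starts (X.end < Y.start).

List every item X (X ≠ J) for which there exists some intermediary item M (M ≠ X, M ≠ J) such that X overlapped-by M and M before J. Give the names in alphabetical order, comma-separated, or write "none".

F

Target J = [Thu 20:00, Thu 21:00].
Intermediaries M with M before J: F, H.
Via F — items with X overlapped-by F: none.
Via H — items with X overlapped-by H: F.
Union: F.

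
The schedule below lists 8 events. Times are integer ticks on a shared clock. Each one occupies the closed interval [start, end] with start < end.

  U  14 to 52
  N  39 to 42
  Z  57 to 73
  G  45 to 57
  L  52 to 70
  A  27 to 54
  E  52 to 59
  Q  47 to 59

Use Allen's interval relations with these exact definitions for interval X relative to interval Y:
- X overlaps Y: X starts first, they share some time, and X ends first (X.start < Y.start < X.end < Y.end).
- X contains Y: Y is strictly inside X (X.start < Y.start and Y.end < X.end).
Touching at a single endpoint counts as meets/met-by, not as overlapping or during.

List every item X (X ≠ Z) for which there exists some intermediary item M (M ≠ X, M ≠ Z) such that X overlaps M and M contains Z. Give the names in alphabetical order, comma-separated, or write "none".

Target Z = [57, 73].
Intermediaries M with M contains Z: none.
Union: none.

none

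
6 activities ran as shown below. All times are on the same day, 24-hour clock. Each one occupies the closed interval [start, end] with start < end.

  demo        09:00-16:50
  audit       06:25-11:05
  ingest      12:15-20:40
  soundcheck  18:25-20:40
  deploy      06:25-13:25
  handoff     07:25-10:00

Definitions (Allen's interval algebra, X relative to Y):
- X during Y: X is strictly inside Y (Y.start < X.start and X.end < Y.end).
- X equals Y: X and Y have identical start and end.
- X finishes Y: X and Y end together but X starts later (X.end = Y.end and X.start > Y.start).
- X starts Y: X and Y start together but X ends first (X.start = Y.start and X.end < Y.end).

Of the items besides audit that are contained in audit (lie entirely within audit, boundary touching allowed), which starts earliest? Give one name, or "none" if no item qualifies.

handoff

Target audit = [06:25, 11:05].
demo [09:00, 16:50] → overlapped-by → excluded.
deploy [06:25, 13:25] → started-by → excluded.
handoff [07:25, 10:00] → during → candidate.
ingest [12:15, 20:40] → after → excluded.
soundcheck [18:25, 20:40] → after → excluded.
Among candidates, earliest start is 07:25 → handoff.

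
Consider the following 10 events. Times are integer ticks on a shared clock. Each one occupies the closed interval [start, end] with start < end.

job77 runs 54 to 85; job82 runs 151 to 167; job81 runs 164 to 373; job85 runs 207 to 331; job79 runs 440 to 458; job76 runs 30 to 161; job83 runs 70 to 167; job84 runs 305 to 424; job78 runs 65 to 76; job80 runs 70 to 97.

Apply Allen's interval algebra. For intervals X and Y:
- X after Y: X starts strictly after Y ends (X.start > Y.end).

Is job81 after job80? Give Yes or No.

Yes

job81 = [164, 373], job80 = [70, 97].
Actual relation of job81 to job80: after.
Asked whether 'after' holds → Yes.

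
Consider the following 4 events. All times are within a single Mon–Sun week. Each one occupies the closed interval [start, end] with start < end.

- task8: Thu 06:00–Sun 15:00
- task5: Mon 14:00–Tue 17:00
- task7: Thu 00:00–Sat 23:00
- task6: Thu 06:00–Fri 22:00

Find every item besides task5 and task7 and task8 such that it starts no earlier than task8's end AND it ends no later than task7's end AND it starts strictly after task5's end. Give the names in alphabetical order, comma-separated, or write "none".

none

Conditions: its start is no earlier than task8's end (X.start >= Sun 15:00) AND its end is no later than task7's end (X.end <= Sat 23:00) AND its start is strictly after task5's end (X.start > Tue 17:00).
task6: start Thu 06:00 >= Sun 15:00? ✗; end Fri 22:00 <= Sat 23:00? ✓; start Thu 06:00 > Tue 17:00? ✓ → no.
Result: none.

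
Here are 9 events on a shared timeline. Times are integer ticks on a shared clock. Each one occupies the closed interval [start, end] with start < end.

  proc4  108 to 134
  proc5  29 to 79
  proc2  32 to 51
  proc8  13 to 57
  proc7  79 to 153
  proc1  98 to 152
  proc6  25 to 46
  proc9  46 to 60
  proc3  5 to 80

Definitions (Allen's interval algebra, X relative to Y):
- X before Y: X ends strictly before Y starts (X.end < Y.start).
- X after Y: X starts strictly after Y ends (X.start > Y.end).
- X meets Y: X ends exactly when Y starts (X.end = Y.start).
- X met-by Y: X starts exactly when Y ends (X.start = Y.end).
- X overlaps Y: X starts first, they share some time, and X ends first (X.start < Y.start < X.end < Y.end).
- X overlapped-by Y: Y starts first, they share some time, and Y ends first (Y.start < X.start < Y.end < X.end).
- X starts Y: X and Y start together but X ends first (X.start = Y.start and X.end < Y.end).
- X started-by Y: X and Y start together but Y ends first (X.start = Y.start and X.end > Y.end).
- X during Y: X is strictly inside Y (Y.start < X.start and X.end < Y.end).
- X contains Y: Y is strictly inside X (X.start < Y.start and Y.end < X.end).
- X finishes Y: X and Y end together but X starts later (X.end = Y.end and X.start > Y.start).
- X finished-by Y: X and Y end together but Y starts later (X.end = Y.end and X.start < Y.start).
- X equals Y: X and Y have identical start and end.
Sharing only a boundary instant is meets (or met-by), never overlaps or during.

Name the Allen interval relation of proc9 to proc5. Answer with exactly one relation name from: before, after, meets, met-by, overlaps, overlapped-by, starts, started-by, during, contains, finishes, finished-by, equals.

during

proc9 = [46, 60]; proc5 = [29, 79].
Compare endpoints: proc9.start > proc5.start, proc9.start < proc5.end, proc9.end > proc5.start, proc9.end < proc5.end.
That pattern is 'during'.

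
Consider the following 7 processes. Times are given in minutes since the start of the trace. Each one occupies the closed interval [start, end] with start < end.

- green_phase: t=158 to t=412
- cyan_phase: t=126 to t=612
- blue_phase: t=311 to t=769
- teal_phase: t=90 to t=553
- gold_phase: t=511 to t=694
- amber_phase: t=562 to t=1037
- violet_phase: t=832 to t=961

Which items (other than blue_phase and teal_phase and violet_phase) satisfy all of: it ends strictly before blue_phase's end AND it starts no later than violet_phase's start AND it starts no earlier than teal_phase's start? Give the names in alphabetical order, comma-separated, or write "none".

cyan_phase, gold_phase, green_phase

Conditions: its end is strictly before blue_phase's end (X.end < t=769) AND its start is no later than violet_phase's start (X.start <= t=832) AND its start is no earlier than teal_phase's start (X.start >= t=90).
amber_phase: end t=1037 < t=769? ✗; start t=562 <= t=832? ✓; start t=562 >= t=90? ✓ → no.
cyan_phase: end t=612 < t=769? ✓; start t=126 <= t=832? ✓; start t=126 >= t=90? ✓ → yes.
gold_phase: end t=694 < t=769? ✓; start t=511 <= t=832? ✓; start t=511 >= t=90? ✓ → yes.
green_phase: end t=412 < t=769? ✓; start t=158 <= t=832? ✓; start t=158 >= t=90? ✓ → yes.
Result: cyan_phase, gold_phase, green_phase.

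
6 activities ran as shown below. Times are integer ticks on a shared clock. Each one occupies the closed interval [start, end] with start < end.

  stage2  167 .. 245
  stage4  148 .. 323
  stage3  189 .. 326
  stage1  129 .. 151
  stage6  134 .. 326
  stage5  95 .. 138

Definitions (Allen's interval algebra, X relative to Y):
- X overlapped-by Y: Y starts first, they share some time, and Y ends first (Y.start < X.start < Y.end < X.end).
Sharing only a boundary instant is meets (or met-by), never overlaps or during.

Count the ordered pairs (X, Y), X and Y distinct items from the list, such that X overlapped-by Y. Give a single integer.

6

Checking all 30 ordered pairs for relation 'overlapped-by'; matching pairs in alphabetical order:
(stage1, stage5): stage1 overlapped-by stage5 ✓
(stage3, stage2): stage3 overlapped-by stage2 ✓
(stage3, stage4): stage3 overlapped-by stage4 ✓
(stage4, stage1): stage4 overlapped-by stage1 ✓
(stage6, stage1): stage6 overlapped-by stage1 ✓
(stage6, stage5): stage6 overlapped-by stage5 ✓
Count: 6.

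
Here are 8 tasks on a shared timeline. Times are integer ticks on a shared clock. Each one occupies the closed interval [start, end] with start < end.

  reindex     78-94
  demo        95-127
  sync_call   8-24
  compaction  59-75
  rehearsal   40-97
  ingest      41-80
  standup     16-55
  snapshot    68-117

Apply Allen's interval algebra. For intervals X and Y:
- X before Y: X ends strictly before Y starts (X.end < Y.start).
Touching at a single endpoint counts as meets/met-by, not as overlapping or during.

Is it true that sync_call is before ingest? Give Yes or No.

sync_call = [8, 24], ingest = [41, 80].
Actual relation of sync_call to ingest: before.
Asked whether 'before' holds → Yes.

Yes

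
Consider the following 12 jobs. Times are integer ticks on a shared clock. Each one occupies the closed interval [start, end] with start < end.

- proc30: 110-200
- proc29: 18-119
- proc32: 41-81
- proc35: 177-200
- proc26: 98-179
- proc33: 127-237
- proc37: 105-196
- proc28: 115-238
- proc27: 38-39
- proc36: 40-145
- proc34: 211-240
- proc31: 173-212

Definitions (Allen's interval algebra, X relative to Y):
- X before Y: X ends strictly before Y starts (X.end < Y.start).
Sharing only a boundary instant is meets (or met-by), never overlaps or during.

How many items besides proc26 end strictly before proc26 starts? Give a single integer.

2

Target proc26 = [98, 179].
proc27 [38, 39] → before → counts.
proc28 [115, 238] → overlapped-by → no.
proc29 [18, 119] → overlaps → no.
proc30 [110, 200] → overlapped-by → no.
proc31 [173, 212] → overlapped-by → no.
proc32 [41, 81] → before → counts.
proc33 [127, 237] → overlapped-by → no.
proc34 [211, 240] → after → no.
proc35 [177, 200] → overlapped-by → no.
proc36 [40, 145] → overlaps → no.
proc37 [105, 196] → overlapped-by → no.
Total: 2.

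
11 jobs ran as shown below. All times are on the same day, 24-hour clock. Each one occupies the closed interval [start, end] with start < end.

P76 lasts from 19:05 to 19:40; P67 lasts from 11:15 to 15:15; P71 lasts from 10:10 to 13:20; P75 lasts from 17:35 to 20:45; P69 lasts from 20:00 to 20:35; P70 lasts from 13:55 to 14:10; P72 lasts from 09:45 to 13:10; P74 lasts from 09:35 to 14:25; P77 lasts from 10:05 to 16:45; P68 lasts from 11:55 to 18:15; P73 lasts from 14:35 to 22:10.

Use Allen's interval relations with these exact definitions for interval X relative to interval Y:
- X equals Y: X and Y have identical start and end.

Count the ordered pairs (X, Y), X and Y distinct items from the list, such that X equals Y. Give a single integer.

0

Checking all 110 ordered pairs for relation 'equals'; matching pairs in alphabetical order:
No pair satisfies it.
Count: 0.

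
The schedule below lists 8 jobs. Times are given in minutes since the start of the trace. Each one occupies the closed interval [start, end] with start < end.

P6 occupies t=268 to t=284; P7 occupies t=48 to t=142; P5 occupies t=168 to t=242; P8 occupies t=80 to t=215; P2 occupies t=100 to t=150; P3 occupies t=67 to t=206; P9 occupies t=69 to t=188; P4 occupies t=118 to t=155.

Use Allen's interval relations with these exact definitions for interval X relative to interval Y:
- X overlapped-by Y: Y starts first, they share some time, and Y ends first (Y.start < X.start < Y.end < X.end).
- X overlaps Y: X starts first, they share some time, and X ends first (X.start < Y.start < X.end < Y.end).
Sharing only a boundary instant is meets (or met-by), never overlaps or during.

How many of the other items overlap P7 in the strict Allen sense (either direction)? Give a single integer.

5

Target P7 = [t=48, t=142].
P2 [t=100, t=150] → overlapped-by → counts.
P3 [t=67, t=206] → overlapped-by → counts.
P4 [t=118, t=155] → overlapped-by → counts.
P5 [t=168, t=242] → after → no.
P6 [t=268, t=284] → after → no.
P8 [t=80, t=215] → overlapped-by → counts.
P9 [t=69, t=188] → overlapped-by → counts.
Total: 5.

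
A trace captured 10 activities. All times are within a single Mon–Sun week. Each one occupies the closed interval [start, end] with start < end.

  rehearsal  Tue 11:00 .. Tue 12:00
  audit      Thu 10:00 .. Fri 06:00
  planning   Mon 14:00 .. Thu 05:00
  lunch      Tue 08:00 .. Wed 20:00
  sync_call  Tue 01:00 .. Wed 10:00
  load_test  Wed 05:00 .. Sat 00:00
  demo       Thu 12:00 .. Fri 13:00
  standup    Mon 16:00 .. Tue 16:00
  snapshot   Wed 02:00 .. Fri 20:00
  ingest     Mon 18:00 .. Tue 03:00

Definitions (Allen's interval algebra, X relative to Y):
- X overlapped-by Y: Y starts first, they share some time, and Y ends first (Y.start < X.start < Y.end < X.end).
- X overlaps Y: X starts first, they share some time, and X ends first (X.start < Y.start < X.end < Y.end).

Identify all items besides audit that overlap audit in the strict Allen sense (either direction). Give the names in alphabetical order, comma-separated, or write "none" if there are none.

Target audit = [Thu 10:00, Fri 06:00].
demo [Thu 12:00, Fri 13:00] → overlapped-by → yes.
ingest [Mon 18:00, Tue 03:00] → before → no.
load_test [Wed 05:00, Sat 00:00] → contains → no.
lunch [Tue 08:00, Wed 20:00] → before → no.
planning [Mon 14:00, Thu 05:00] → before → no.
rehearsal [Tue 11:00, Tue 12:00] → before → no.
snapshot [Wed 02:00, Fri 20:00] → contains → no.
standup [Mon 16:00, Tue 16:00] → before → no.
sync_call [Tue 01:00, Wed 10:00] → before → no.
Result: demo.

demo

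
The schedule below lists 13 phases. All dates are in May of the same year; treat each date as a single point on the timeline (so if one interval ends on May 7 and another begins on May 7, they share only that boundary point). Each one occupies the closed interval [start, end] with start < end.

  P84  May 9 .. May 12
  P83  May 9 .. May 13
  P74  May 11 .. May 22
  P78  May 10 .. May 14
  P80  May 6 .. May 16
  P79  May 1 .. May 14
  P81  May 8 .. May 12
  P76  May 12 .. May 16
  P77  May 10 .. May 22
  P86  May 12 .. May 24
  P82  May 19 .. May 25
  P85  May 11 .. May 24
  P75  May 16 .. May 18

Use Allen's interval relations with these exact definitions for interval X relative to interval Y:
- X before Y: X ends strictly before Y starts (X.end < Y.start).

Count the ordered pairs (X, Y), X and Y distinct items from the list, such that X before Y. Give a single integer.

13

Checking all 156 ordered pairs for relation 'before'; matching pairs in alphabetical order:
(P75, P82): P75 before P82 ✓
(P76, P82): P76 before P82 ✓
(P78, P75): P78 before P75 ✓
(P78, P82): P78 before P82 ✓
(P79, P75): P79 before P75 ✓
(P79, P82): P79 before P82 ✓
(P80, P82): P80 before P82 ✓
(P81, P75): P81 before P75 ✓
(P81, P82): P81 before P82 ✓
(P83, P75): P83 before P75 ✓
(P83, P82): P83 before P82 ✓
(P84, P75): P84 before P75 ✓
(P84, P82): P84 before P82 ✓
Count: 13.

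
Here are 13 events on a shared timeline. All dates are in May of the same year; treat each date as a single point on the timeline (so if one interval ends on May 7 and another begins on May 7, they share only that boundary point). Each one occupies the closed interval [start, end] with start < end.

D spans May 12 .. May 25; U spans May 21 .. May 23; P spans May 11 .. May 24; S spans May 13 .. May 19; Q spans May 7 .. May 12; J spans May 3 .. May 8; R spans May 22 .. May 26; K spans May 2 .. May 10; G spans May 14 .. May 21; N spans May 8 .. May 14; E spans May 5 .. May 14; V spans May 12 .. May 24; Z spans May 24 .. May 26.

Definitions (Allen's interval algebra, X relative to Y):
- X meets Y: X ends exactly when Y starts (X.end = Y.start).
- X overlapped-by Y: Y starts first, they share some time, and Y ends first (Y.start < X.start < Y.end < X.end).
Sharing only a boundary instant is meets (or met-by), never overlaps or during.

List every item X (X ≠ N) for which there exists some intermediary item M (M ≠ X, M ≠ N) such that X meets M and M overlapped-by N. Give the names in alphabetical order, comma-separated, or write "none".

Target N = [May 8, May 14].
Intermediaries M with M overlapped-by N: D, P, S, V.
Via D — items with X meets D: Q.
Via P — items with X meets P: none.
Via S — items with X meets S: none.
Via V — items with X meets V: Q.
Union: Q.

Q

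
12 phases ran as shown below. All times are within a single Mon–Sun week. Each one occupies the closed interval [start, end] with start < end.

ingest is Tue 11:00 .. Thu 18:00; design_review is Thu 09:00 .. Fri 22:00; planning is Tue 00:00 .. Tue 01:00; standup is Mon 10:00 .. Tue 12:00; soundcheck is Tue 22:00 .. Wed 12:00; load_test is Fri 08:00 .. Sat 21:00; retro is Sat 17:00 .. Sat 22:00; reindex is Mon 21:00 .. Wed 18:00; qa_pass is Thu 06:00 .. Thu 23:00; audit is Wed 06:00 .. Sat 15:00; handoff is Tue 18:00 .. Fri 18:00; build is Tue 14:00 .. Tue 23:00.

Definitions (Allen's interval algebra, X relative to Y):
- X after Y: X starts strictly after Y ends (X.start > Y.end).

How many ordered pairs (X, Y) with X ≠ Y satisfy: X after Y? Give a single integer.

Checking all 132 ordered pairs for relation 'after'; matching pairs in alphabetical order:
(audit, build): audit after build ✓
(audit, planning): audit after planning ✓
(audit, standup): audit after standup ✓
(build, planning): build after planning ✓
(build, standup): build after standup ✓
(design_review, build): design_review after build ✓
(design_review, planning): design_review after planning ✓
(design_review, reindex): design_review after reindex ✓
(design_review, soundcheck): design_review after soundcheck ✓
(design_review, standup): design_review after standup ✓
(handoff, planning): handoff after planning ✓
(handoff, standup): handoff after standup ✓
(ingest, planning): ingest after planning ✓
(load_test, build): load_test after build ✓
(load_test, ingest): load_test after ingest ✓
(load_test, planning): load_test after planning ✓
(load_test, qa_pass): load_test after qa_pass ✓
(load_test, reindex): load_test after reindex ✓
(load_test, soundcheck): load_test after soundcheck ✓
(load_test, standup): load_test after standup ✓
(qa_pass, build): qa_pass after build ✓
(qa_pass, planning): qa_pass after planning ✓
(qa_pass, reindex): qa_pass after reindex ✓
(qa_pass, soundcheck): qa_pass after soundcheck ✓
... plus 13 further pairs not listed.
Count: 37.

37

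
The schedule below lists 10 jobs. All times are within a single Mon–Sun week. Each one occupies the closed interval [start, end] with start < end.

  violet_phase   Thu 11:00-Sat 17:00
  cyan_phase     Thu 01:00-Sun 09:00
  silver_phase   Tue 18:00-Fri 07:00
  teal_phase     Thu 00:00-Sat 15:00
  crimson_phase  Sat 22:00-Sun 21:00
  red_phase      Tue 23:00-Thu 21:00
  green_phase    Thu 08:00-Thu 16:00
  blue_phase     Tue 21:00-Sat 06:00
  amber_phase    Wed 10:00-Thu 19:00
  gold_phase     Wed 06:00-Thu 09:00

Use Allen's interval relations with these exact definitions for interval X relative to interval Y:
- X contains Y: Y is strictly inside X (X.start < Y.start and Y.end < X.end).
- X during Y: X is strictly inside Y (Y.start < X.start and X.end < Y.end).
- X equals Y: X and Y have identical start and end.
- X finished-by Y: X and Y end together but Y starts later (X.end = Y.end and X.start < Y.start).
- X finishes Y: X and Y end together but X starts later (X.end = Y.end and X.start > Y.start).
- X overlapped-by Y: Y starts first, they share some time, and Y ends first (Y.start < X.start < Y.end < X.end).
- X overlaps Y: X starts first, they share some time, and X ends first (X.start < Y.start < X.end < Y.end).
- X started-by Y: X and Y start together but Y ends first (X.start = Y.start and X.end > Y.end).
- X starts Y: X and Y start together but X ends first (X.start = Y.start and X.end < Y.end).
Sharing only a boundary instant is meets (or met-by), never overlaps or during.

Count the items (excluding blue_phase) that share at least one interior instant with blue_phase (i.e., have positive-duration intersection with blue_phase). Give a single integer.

Target blue_phase = [Tue 21:00, Sat 06:00].
amber_phase [Wed 10:00, Thu 19:00] → during → counts.
crimson_phase [Sat 22:00, Sun 21:00] → after → no.
cyan_phase [Thu 01:00, Sun 09:00] → overlapped-by → counts.
gold_phase [Wed 06:00, Thu 09:00] → during → counts.
green_phase [Thu 08:00, Thu 16:00] → during → counts.
red_phase [Tue 23:00, Thu 21:00] → during → counts.
silver_phase [Tue 18:00, Fri 07:00] → overlaps → counts.
teal_phase [Thu 00:00, Sat 15:00] → overlapped-by → counts.
violet_phase [Thu 11:00, Sat 17:00] → overlapped-by → counts.
Total: 8.

8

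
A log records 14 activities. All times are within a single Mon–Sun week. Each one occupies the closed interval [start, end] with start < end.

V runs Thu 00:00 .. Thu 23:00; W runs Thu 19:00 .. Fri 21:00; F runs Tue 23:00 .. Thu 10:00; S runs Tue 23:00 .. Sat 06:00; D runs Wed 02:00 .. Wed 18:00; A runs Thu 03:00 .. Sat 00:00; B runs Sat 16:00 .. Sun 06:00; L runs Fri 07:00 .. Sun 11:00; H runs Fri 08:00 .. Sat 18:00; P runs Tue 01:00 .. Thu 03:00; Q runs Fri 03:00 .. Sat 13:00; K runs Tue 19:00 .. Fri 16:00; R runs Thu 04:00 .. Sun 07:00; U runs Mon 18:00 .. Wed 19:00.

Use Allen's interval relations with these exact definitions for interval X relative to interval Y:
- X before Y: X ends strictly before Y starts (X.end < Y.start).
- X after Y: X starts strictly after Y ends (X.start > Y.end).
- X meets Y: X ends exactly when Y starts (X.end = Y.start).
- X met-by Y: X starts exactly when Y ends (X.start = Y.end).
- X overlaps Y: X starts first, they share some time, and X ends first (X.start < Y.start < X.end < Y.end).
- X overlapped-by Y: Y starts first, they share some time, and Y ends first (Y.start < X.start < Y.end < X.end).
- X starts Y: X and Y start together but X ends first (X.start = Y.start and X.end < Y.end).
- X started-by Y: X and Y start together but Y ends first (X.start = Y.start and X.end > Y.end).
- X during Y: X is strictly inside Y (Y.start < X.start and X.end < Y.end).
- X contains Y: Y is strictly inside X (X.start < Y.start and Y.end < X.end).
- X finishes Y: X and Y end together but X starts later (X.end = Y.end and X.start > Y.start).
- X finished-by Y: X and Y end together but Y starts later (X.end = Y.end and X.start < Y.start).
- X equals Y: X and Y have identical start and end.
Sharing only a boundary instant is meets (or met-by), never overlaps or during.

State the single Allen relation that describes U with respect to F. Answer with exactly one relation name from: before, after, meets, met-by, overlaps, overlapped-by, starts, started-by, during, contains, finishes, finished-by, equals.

U = [Mon 18:00, Wed 19:00]; F = [Tue 23:00, Thu 10:00].
Compare endpoints: U.start < F.start, U.start < F.end, U.end > F.start, U.end < F.end.
That pattern is 'overlaps'.

overlaps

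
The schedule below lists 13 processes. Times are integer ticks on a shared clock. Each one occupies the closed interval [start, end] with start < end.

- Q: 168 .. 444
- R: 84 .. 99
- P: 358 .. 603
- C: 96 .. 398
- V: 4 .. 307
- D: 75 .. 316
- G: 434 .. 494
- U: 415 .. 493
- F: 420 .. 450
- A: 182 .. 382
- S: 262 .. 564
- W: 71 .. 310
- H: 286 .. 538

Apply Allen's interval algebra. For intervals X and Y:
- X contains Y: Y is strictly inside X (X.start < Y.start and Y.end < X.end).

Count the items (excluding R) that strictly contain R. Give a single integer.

Target R = [84, 99].
A [182, 382] → after → no.
C [96, 398] → overlapped-by → no.
D [75, 316] → contains → counts.
F [420, 450] → after → no.
G [434, 494] → after → no.
H [286, 538] → after → no.
P [358, 603] → after → no.
Q [168, 444] → after → no.
S [262, 564] → after → no.
U [415, 493] → after → no.
V [4, 307] → contains → counts.
W [71, 310] → contains → counts.
Total: 3.

3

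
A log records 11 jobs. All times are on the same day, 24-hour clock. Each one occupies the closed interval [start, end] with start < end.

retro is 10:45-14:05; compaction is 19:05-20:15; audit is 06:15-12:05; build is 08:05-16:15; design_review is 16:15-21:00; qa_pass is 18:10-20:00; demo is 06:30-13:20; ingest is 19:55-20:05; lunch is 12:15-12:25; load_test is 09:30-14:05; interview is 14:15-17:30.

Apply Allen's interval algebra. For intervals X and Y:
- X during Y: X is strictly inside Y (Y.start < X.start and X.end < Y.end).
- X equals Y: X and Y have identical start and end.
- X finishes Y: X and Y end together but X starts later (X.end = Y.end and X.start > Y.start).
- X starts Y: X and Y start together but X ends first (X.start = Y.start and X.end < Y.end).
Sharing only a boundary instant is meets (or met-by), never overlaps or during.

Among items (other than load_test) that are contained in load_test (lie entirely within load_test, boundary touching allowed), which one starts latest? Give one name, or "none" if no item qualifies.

Target load_test = [09:30, 14:05].
audit [06:15, 12:05] → overlaps → excluded.
build [08:05, 16:15] → contains → excluded.
compaction [19:05, 20:15] → after → excluded.
demo [06:30, 13:20] → overlaps → excluded.
design_review [16:15, 21:00] → after → excluded.
ingest [19:55, 20:05] → after → excluded.
interview [14:15, 17:30] → after → excluded.
lunch [12:15, 12:25] → during → candidate.
qa_pass [18:10, 20:00] → after → excluded.
retro [10:45, 14:05] → finishes → candidate.
Among candidates, latest start is 12:15 → lunch.

lunch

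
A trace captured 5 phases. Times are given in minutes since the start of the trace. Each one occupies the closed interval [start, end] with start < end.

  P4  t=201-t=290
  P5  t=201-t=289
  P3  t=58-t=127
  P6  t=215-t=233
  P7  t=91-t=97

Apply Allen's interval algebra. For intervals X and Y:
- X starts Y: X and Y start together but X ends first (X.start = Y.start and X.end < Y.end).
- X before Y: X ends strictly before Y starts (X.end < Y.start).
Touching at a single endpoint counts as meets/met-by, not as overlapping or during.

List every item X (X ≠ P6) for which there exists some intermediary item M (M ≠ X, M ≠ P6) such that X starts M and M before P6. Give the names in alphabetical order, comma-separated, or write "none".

Target P6 = [t=215, t=233].
Intermediaries M with M before P6: P3, P7.
Via P3 — items with X starts P3: none.
Via P7 — items with X starts P7: none.
Union: none.

none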